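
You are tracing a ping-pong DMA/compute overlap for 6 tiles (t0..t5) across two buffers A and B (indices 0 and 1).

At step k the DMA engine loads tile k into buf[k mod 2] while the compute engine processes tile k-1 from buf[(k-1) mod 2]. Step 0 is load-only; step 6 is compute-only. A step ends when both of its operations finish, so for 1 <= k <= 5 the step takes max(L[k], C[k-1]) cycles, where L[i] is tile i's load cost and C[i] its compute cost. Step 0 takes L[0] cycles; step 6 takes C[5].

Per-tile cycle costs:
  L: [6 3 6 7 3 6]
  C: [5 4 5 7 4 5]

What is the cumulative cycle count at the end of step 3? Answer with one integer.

end_cycle[3] = 24

step 0: L[0]=6 → dur=6, Σ=6 | A=load:t0 B=idle [load-only]
step 1: L[1]=3 C[0]=5 → dur=5, Σ=11 | A=compute:t0 B=load:t1 [compute-bound]
step 2: L[2]=6 C[1]=4 → dur=6, Σ=17 | A=load:t2 B=compute:t1 [load-bound]
step 3: L[3]=7 C[2]=5 → dur=7, Σ=24 | A=compute:t2 B=load:t3 [load-bound]
step 4: L[4]=3 C[3]=7 → dur=7, Σ=31 | A=load:t4 B=compute:t3 [compute-bound]
step 5: L[5]=6 C[4]=4 → dur=6, Σ=37 | A=compute:t4 B=load:t5 [load-bound]
step 6: C[5]=5 → dur=5, Σ=42 | A=idle B=compute:t5 [compute-only]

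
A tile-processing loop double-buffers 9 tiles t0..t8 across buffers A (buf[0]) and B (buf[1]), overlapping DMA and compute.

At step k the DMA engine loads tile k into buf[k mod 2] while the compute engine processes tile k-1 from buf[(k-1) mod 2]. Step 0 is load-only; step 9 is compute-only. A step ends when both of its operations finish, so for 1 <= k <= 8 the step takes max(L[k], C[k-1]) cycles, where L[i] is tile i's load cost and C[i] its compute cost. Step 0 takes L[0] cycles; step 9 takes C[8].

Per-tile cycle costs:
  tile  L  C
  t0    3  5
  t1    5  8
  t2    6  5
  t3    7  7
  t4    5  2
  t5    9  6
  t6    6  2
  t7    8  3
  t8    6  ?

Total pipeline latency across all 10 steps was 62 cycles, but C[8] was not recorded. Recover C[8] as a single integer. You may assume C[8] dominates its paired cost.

step 0 = dur = L[0]=3 = 3
step 1 = dur = max(L[1]=5, C[0]=5) = 5
step 2 = dur = max(L[2]=6, C[1]=8) = 8
step 3 = dur = max(L[3]=7, C[2]=5) = 7
step 4 = dur = max(L[4]=5, C[3]=7) = 7
step 5 = dur = max(L[5]=9, C[4]=2) = 9
step 6 = dur = max(L[6]=6, C[5]=6) = 6
step 7 = dur = max(L[7]=8, C[6]=2) = 8
step 8 = dur = max(L[8]=6, C[7]=3) = 6
step 9 = dur = C[8]=? = C[8]  (unknown; binding)
sum of known step durations = 59
dur[9] = total - known = 62 - 59 = 3
C[8] is the binding max in step 9, so C[8] = dur[9] = 3

C[8] = 3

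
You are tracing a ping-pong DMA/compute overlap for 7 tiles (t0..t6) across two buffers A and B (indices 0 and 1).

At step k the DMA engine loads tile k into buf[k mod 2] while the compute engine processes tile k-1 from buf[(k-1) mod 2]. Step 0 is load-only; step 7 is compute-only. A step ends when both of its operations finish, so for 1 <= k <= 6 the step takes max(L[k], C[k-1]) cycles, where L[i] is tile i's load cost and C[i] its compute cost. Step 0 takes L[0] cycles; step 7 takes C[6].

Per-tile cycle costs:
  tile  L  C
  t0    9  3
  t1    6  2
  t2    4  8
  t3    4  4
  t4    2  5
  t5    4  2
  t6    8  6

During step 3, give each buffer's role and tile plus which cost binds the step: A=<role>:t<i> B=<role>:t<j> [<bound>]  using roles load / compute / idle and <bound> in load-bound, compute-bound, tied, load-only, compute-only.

step 3: A=compute:t2 B=load:t3 [compute-bound]

  0. 9=9c; end=9; A:t0 B:-
  1. max(6,3)=6c; end=15; A:t0 B:t1
  2. max(4,2)=4c; end=19; A:t2 B:t1
  3. max(4,8)=8c; end=27; A:t2 B:t3
  4. max(2,4)=4c; end=31; A:t4 B:t3
  5. max(4,5)=5c; end=36; A:t4 B:t5
  6. max(8,2)=8c; end=44; A:t6 B:t5
  7. 6=6c; end=50; A:t6 B:t5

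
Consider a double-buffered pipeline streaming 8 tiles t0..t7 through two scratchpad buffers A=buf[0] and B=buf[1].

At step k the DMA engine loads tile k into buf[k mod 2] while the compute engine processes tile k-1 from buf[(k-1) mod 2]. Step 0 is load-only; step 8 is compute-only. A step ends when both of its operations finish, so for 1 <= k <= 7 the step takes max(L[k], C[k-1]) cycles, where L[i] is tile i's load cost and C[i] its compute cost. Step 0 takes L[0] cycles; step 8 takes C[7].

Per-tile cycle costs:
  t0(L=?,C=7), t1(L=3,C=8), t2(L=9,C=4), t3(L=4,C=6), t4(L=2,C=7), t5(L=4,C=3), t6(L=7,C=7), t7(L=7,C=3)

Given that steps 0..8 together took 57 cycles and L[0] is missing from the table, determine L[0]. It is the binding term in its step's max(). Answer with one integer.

L[0] = 7

step 0 = dur = L[0]=? = L[0]  (unknown; binding)
step 1 = dur = max(L[1]=3, C[0]=7) = 7
step 2 = dur = max(L[2]=9, C[1]=8) = 9
step 3 = dur = max(L[3]=4, C[2]=4) = 4
step 4 = dur = max(L[4]=2, C[3]=6) = 6
step 5 = dur = max(L[5]=4, C[4]=7) = 7
step 6 = dur = max(L[6]=7, C[5]=3) = 7
step 7 = dur = max(L[7]=7, C[6]=7) = 7
step 8 = dur = C[7]=3 = 3
sum of known step durations = 50
dur[0] = total - known = 57 - 50 = 7
L[0] is the binding max in step 0, so L[0] = dur[0] = 7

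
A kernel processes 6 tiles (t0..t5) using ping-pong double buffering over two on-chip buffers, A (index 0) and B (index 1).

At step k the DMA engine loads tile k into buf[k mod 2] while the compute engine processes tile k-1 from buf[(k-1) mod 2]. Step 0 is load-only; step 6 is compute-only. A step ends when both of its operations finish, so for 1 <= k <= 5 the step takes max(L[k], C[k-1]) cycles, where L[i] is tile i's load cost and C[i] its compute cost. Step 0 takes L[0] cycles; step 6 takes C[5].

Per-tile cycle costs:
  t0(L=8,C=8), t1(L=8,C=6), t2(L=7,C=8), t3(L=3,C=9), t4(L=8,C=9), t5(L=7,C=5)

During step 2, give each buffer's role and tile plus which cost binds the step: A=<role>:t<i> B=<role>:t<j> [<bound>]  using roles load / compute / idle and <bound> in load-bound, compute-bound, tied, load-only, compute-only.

step 2: A=load:t2 B=compute:t1 [load-bound]

[0] DMA t0→A (8c) ∥ CU idle ⇒ 8c, clock 8
[1] DMA t1→B (8c) ∥ CU A:t0 (8c) ⇒ 8c, clock 16
[2] DMA t2→A (7c) ∥ CU B:t1 (6c) ⇒ 7c, clock 23
[3] DMA t3→B (3c) ∥ CU A:t2 (8c) ⇒ 8c, clock 31
[4] DMA t4→A (8c) ∥ CU B:t3 (9c) ⇒ 9c, clock 40
[5] DMA t5→B (7c) ∥ CU A:t4 (9c) ⇒ 9c, clock 49
[6] DMA idle ∥ CU B:t5 (5c) ⇒ 5c, clock 54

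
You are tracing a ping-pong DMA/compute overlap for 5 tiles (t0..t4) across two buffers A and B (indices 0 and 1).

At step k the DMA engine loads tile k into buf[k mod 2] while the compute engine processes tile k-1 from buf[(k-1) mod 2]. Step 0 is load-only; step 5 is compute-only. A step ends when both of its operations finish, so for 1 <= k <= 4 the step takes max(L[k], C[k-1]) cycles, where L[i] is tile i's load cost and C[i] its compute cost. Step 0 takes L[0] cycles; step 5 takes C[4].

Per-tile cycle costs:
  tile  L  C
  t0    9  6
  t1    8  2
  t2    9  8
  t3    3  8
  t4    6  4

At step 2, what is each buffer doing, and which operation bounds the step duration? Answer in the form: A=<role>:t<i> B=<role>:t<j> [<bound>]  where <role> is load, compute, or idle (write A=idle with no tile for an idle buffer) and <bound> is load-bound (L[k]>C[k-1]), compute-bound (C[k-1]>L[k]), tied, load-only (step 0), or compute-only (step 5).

k=0 load=t0/9c comp=- wait=9 total=9
k=1 load=t1/8c comp=t0/6c wait=8 total=17
k=2 load=t2/9c comp=t1/2c wait=9 total=26
k=3 load=t3/3c comp=t2/8c wait=8 total=34
k=4 load=t4/6c comp=t3/8c wait=8 total=42
k=5 load=- comp=t4/4c wait=4 total=46

step 2: A=load:t2 B=compute:t1 [load-bound]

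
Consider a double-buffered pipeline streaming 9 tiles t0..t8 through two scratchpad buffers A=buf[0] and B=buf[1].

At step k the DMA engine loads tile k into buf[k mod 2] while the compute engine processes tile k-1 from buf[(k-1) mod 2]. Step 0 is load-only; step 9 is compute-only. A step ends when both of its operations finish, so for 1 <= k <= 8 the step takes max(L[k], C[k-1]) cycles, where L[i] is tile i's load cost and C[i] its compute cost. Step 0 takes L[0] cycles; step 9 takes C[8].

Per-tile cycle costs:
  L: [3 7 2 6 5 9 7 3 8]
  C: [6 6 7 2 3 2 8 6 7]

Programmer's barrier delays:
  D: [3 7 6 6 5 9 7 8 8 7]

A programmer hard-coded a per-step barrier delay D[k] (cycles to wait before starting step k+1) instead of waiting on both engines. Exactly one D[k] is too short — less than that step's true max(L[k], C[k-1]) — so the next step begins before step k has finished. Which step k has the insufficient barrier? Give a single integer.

hazard at step 3

[0] required=L[0]=3=3 vs D=3 ok
[1] required=max(L[1]=7,C[0]=6)=7 vs D=7 ok
[2] required=max(L[2]=2,C[1]=6)=6 vs D=6 ok
[3] required=max(L[3]=6,C[2]=7)=7 vs D=6 SHORT
[4] required=max(L[4]=5,C[3]=2)=5 vs D=5 ok
[5] required=max(L[5]=9,C[4]=3)=9 vs D=9 ok
[6] required=max(L[6]=7,C[5]=2)=7 vs D=7 ok
[7] required=max(L[7]=3,C[6]=8)=8 vs D=8 ok
[8] required=max(L[8]=8,C[7]=6)=8 vs D=8 ok
[9] required=C[8]=7=7 vs D=7 ok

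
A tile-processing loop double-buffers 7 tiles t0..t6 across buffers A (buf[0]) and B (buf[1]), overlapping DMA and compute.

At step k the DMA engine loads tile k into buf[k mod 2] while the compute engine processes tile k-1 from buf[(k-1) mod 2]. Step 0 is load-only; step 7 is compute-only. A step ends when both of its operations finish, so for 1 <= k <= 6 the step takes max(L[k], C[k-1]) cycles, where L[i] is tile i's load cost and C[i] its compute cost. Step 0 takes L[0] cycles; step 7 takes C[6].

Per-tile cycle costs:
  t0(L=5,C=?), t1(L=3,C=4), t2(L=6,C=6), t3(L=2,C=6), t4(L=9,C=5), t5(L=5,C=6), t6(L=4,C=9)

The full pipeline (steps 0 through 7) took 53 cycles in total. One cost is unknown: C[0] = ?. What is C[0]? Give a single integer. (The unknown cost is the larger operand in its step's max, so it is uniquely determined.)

C[0] = 7

step 0 | dur = L[0]=5 = 5
step 1 | dur = max(L[1]=3, C[0]=?) = C[0]  (unknown; binding)
step 2 | dur = max(L[2]=6, C[1]=4) = 6
step 3 | dur = max(L[3]=2, C[2]=6) = 6
step 4 | dur = max(L[4]=9, C[3]=6) = 9
step 5 | dur = max(L[5]=5, C[4]=5) = 5
step 6 | dur = max(L[6]=4, C[5]=6) = 6
step 7 | dur = C[6]=9 = 9
sum of known step durations = 46
dur[1] = total - known = 53 - 46 = 7
C[0] is the binding max in step 1, so C[0] = dur[1] = 7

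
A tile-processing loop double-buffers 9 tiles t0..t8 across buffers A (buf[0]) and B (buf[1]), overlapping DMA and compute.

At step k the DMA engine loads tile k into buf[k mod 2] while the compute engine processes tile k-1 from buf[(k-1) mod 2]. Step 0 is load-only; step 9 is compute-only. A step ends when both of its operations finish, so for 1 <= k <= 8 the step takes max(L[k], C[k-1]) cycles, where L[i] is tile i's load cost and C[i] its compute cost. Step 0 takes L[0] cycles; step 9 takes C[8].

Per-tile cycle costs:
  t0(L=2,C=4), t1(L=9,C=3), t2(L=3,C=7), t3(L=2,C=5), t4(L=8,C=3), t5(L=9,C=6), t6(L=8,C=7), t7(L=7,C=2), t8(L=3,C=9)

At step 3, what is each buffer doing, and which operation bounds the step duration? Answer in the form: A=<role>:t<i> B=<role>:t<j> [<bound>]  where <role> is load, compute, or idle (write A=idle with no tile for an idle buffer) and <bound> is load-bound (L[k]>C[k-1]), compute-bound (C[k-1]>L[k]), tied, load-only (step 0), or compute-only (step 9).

k=0 load=t0/2c comp=- wait=2 total=2
k=1 load=t1/9c comp=t0/4c wait=9 total=11
k=2 load=t2/3c comp=t1/3c wait=3 total=14
k=3 load=t3/2c comp=t2/7c wait=7 total=21
k=4 load=t4/8c comp=t3/5c wait=8 total=29
k=5 load=t5/9c comp=t4/3c wait=9 total=38
k=6 load=t6/8c comp=t5/6c wait=8 total=46
k=7 load=t7/7c comp=t6/7c wait=7 total=53
k=8 load=t8/3c comp=t7/2c wait=3 total=56
k=9 load=- comp=t8/9c wait=9 total=65

step 3: A=compute:t2 B=load:t3 [compute-bound]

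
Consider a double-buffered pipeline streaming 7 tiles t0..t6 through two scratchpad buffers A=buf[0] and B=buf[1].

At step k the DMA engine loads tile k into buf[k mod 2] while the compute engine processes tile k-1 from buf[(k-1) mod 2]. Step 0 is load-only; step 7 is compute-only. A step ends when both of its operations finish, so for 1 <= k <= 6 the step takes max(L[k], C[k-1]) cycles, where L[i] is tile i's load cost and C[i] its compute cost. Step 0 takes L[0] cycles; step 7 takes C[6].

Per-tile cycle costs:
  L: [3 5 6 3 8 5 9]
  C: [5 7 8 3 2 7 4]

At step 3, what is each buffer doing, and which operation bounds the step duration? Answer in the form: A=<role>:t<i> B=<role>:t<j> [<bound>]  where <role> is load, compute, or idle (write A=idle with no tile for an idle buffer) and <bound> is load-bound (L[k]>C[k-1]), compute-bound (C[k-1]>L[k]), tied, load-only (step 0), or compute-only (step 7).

step 3: A=compute:t2 B=load:t3 [compute-bound]

step 0: L[0]=3 → dur=3, Σ=3 | A=load:t0 B=idle [load-only]
step 1: L[1]=5 C[0]=5 → dur=5, Σ=8 | A=compute:t0 B=load:t1 [tied]
step 2: L[2]=6 C[1]=7 → dur=7, Σ=15 | A=load:t2 B=compute:t1 [compute-bound]
step 3: L[3]=3 C[2]=8 → dur=8, Σ=23 | A=compute:t2 B=load:t3 [compute-bound]
step 4: L[4]=8 C[3]=3 → dur=8, Σ=31 | A=load:t4 B=compute:t3 [load-bound]
step 5: L[5]=5 C[4]=2 → dur=5, Σ=36 | A=compute:t4 B=load:t5 [load-bound]
step 6: L[6]=9 C[5]=7 → dur=9, Σ=45 | A=load:t6 B=compute:t5 [load-bound]
step 7: C[6]=4 → dur=4, Σ=49 | A=compute:t6 B=idle [compute-only]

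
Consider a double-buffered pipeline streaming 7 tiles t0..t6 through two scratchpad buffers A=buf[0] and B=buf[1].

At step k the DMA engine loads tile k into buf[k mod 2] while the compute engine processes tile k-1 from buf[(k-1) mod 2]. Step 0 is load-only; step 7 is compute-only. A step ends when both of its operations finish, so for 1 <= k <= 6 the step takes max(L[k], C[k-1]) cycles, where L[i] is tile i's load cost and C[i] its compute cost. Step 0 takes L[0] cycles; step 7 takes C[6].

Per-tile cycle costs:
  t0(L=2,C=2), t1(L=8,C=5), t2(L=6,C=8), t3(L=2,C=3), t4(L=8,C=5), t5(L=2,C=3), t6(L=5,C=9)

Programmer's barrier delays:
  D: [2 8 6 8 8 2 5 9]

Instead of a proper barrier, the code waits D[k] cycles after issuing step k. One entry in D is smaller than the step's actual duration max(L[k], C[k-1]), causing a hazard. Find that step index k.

hazard at step 5

[0] required=L[0]=2=2 vs D=2 ok
[1] required=max(L[1]=8,C[0]=2)=8 vs D=8 ok
[2] required=max(L[2]=6,C[1]=5)=6 vs D=6 ok
[3] required=max(L[3]=2,C[2]=8)=8 vs D=8 ok
[4] required=max(L[4]=8,C[3]=3)=8 vs D=8 ok
[5] required=max(L[5]=2,C[4]=5)=5 vs D=2 SHORT
[6] required=max(L[6]=5,C[5]=3)=5 vs D=5 ok
[7] required=C[6]=9=9 vs D=9 ok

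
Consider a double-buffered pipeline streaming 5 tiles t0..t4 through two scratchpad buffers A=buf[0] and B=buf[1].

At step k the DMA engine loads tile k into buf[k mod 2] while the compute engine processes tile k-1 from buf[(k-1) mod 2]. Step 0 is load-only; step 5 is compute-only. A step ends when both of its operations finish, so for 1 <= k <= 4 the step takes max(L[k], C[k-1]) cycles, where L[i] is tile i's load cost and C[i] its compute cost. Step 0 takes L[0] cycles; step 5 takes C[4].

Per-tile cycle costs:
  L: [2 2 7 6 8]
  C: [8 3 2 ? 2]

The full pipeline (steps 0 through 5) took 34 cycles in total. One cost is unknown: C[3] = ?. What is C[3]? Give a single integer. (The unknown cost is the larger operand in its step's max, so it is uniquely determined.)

C[3] = 9

step 0: dur = L[0]=2 = 2
step 1: dur = max(L[1]=2, C[0]=8) = 8
step 2: dur = max(L[2]=7, C[1]=3) = 7
step 3: dur = max(L[3]=6, C[2]=2) = 6
step 4: dur = max(L[4]=8, C[3]=?) = C[3]  (unknown; binding)
step 5: dur = C[4]=2 = 2
sum of known step durations = 25
dur[4] = total - known = 34 - 25 = 9
C[3] is the binding max in step 4, so C[3] = dur[4] = 9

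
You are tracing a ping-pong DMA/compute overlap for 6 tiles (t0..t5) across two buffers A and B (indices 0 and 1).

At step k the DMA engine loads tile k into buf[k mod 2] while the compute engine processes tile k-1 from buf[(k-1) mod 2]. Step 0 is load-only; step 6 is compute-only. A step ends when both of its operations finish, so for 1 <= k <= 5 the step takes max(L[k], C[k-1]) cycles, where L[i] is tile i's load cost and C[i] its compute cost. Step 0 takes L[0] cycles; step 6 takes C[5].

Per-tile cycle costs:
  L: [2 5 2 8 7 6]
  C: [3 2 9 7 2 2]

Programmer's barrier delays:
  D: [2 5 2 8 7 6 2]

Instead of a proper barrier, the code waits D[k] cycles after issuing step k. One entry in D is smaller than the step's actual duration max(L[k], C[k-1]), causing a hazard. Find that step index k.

step 0: need L[0]=2 = 2; D[0]=2 ok
step 1: need max(L[1]=5,C[0]=3) = 5; D[1]=5 ok
step 2: need max(L[2]=2,C[1]=2) = 2; D[2]=2 ok
step 3: need max(L[3]=8,C[2]=9) = 9; D[3]=8 SHORT
step 4: need max(L[4]=7,C[3]=7) = 7; D[4]=7 ok
step 5: need max(L[5]=6,C[4]=2) = 6; D[5]=6 ok
step 6: need C[5]=2 = 2; D[6]=2 ok

hazard at step 3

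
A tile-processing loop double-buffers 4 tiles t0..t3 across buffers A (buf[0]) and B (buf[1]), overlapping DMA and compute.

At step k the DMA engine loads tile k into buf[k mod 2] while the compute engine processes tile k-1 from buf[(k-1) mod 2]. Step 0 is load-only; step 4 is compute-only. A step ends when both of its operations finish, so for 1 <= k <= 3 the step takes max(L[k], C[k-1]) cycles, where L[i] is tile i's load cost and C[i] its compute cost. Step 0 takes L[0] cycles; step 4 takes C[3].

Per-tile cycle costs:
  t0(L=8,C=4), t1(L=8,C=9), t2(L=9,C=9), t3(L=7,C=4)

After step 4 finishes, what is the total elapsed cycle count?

end_cycle[4] = 38

step 0: L[0]=8 → dur=8, Σ=8 | A=load:t0 B=idle [load-only]
step 1: L[1]=8 C[0]=4 → dur=8, Σ=16 | A=compute:t0 B=load:t1 [load-bound]
step 2: L[2]=9 C[1]=9 → dur=9, Σ=25 | A=load:t2 B=compute:t1 [tied]
step 3: L[3]=7 C[2]=9 → dur=9, Σ=34 | A=compute:t2 B=load:t3 [compute-bound]
step 4: C[3]=4 → dur=4, Σ=38 | A=idle B=compute:t3 [compute-only]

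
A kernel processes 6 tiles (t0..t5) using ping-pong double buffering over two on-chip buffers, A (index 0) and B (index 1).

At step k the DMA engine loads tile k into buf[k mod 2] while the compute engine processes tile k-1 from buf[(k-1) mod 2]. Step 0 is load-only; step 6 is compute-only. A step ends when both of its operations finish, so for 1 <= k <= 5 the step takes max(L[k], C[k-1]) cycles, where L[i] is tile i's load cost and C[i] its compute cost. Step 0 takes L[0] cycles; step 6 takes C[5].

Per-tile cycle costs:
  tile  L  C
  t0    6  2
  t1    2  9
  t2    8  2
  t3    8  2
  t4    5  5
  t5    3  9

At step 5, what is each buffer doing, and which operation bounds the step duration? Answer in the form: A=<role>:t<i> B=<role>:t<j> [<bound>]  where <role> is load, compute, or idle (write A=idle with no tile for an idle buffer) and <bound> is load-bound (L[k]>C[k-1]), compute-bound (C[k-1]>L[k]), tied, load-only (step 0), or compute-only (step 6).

step 5: A=compute:t4 B=load:t5 [compute-bound]

[0] DMA t0→A (6c) ∥ CU idle ⇒ 6c, clock 6
[1] DMA t1→B (2c) ∥ CU A:t0 (2c) ⇒ 2c, clock 8
[2] DMA t2→A (8c) ∥ CU B:t1 (9c) ⇒ 9c, clock 17
[3] DMA t3→B (8c) ∥ CU A:t2 (2c) ⇒ 8c, clock 25
[4] DMA t4→A (5c) ∥ CU B:t3 (2c) ⇒ 5c, clock 30
[5] DMA t5→B (3c) ∥ CU A:t4 (5c) ⇒ 5c, clock 35
[6] DMA idle ∥ CU B:t5 (9c) ⇒ 9c, clock 44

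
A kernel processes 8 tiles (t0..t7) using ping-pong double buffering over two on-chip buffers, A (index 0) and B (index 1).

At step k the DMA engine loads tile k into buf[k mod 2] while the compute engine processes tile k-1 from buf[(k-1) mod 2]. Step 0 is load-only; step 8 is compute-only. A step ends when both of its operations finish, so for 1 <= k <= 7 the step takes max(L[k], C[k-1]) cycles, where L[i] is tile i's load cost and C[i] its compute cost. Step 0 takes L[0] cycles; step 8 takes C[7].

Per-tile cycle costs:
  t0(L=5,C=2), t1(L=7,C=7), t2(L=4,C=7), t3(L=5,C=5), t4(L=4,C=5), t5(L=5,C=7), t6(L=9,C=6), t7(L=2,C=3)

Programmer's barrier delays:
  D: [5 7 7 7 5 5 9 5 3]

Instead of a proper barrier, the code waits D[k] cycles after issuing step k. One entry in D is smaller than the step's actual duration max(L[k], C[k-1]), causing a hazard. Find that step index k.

[0] required=L[0]=5=5 vs D=5 ok
[1] required=max(L[1]=7,C[0]=2)=7 vs D=7 ok
[2] required=max(L[2]=4,C[1]=7)=7 vs D=7 ok
[3] required=max(L[3]=5,C[2]=7)=7 vs D=7 ok
[4] required=max(L[4]=4,C[3]=5)=5 vs D=5 ok
[5] required=max(L[5]=5,C[4]=5)=5 vs D=5 ok
[6] required=max(L[6]=9,C[5]=7)=9 vs D=9 ok
[7] required=max(L[7]=2,C[6]=6)=6 vs D=5 SHORT
[8] required=C[7]=3=3 vs D=3 ok

hazard at step 7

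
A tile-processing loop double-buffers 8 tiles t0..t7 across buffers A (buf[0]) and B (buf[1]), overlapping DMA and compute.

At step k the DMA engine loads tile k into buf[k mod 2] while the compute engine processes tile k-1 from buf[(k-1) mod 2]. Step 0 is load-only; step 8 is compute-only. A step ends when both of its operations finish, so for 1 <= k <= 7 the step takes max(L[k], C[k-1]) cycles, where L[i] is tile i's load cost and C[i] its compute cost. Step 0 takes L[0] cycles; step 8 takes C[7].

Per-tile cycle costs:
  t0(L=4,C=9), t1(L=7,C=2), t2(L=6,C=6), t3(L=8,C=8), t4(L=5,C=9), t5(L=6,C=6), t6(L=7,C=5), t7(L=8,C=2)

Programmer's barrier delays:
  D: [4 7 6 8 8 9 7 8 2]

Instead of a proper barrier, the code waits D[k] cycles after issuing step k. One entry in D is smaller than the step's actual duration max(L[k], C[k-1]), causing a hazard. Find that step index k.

hazard at step 1

k=0 barrier L[0]=4→4c, D[0]=4 ok
k=1 barrier max(L[1]=7,C[0]=9)→9c, D[1]=7 SHORT
k=2 barrier max(L[2]=6,C[1]=2)→6c, D[2]=6 ok
k=3 barrier max(L[3]=8,C[2]=6)→8c, D[3]=8 ok
k=4 barrier max(L[4]=5,C[3]=8)→8c, D[4]=8 ok
k=5 barrier max(L[5]=6,C[4]=9)→9c, D[5]=9 ok
k=6 barrier max(L[6]=7,C[5]=6)→7c, D[6]=7 ok
k=7 barrier max(L[7]=8,C[6]=5)→8c, D[7]=8 ok
k=8 barrier C[7]=2→2c, D[8]=2 ok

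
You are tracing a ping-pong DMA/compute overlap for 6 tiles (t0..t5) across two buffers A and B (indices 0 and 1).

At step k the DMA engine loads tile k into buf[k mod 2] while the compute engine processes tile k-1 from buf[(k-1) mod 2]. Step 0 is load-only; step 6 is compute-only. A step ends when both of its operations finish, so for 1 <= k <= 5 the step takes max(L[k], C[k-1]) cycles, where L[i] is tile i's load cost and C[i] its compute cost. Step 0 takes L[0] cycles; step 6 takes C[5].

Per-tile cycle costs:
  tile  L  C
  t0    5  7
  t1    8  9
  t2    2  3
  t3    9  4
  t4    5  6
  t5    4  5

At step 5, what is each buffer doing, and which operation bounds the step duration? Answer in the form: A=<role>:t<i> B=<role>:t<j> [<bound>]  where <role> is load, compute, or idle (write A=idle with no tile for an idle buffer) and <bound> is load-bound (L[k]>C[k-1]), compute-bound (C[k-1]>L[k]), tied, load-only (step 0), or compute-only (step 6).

[0] DMA t0→A (5c) ∥ CU idle ⇒ 5c, clock 5
[1] DMA t1→B (8c) ∥ CU A:t0 (7c) ⇒ 8c, clock 13
[2] DMA t2→A (2c) ∥ CU B:t1 (9c) ⇒ 9c, clock 22
[3] DMA t3→B (9c) ∥ CU A:t2 (3c) ⇒ 9c, clock 31
[4] DMA t4→A (5c) ∥ CU B:t3 (4c) ⇒ 5c, clock 36
[5] DMA t5→B (4c) ∥ CU A:t4 (6c) ⇒ 6c, clock 42
[6] DMA idle ∥ CU B:t5 (5c) ⇒ 5c, clock 47

step 5: A=compute:t4 B=load:t5 [compute-bound]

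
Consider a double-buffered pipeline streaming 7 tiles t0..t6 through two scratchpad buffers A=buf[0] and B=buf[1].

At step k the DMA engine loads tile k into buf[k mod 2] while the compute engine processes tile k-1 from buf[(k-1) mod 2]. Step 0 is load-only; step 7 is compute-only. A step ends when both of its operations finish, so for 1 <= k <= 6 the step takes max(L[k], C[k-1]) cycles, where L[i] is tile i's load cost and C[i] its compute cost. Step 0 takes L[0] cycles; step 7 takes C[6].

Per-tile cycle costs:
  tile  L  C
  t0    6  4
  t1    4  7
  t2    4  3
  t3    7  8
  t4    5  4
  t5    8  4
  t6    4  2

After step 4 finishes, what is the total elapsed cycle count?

end_cycle[4] = 32

  0. 6=6c; end=6; A:t0 B:-
  1. max(4,4)=4c; end=10; A:t0 B:t1
  2. max(4,7)=7c; end=17; A:t2 B:t1
  3. max(7,3)=7c; end=24; A:t2 B:t3
  4. max(5,8)=8c; end=32; A:t4 B:t3
  5. max(8,4)=8c; end=40; A:t4 B:t5
  6. max(4,4)=4c; end=44; A:t6 B:t5
  7. 2=2c; end=46; A:t6 B:t5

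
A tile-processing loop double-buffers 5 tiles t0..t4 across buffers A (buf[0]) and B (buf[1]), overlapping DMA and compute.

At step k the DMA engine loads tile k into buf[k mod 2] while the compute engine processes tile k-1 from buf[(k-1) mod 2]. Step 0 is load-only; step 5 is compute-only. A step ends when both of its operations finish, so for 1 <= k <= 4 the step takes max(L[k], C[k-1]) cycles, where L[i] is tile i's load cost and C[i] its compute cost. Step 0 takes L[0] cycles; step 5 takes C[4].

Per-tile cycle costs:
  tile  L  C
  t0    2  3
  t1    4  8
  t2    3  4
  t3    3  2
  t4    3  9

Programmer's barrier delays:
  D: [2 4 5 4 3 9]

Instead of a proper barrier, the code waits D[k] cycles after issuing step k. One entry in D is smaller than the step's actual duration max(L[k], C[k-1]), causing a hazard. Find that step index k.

hazard at step 2

[0] required=L[0]=2=2 vs D=2 ok
[1] required=max(L[1]=4,C[0]=3)=4 vs D=4 ok
[2] required=max(L[2]=3,C[1]=8)=8 vs D=5 SHORT
[3] required=max(L[3]=3,C[2]=4)=4 vs D=4 ok
[4] required=max(L[4]=3,C[3]=2)=3 vs D=3 ok
[5] required=C[4]=9=9 vs D=9 ok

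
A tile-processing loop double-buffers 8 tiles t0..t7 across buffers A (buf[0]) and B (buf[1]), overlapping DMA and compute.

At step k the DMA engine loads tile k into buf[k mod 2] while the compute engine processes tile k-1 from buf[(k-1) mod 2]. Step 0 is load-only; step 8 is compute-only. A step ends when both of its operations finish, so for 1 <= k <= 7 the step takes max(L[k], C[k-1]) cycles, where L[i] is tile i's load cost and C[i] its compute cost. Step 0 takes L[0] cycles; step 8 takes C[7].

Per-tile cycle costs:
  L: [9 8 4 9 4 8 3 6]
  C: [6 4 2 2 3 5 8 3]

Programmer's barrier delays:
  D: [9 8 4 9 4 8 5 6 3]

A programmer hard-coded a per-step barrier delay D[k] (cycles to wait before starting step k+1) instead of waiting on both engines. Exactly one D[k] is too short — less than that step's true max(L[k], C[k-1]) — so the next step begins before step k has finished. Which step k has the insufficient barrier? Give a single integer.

step 0: need L[0]=9 = 9; D[0]=9 ok
step 1: need max(L[1]=8,C[0]=6) = 8; D[1]=8 ok
step 2: need max(L[2]=4,C[1]=4) = 4; D[2]=4 ok
step 3: need max(L[3]=9,C[2]=2) = 9; D[3]=9 ok
step 4: need max(L[4]=4,C[3]=2) = 4; D[4]=4 ok
step 5: need max(L[5]=8,C[4]=3) = 8; D[5]=8 ok
step 6: need max(L[6]=3,C[5]=5) = 5; D[6]=5 ok
step 7: need max(L[7]=6,C[6]=8) = 8; D[7]=6 SHORT
step 8: need C[7]=3 = 3; D[8]=3 ok

hazard at step 7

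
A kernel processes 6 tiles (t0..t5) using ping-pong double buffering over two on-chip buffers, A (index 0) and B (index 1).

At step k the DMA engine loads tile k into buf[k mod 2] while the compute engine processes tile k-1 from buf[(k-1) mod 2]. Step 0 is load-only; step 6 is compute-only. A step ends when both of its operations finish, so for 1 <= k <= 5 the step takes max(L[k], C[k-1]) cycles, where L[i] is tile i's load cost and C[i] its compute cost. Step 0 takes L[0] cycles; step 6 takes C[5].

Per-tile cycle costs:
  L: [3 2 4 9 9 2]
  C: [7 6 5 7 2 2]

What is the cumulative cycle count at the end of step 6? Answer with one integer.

step 0: L[0]=3 → dur=3, Σ=3 | A=load:t0 B=idle [load-only]
step 1: L[1]=2 C[0]=7 → dur=7, Σ=10 | A=compute:t0 B=load:t1 [compute-bound]
step 2: L[2]=4 C[1]=6 → dur=6, Σ=16 | A=load:t2 B=compute:t1 [compute-bound]
step 3: L[3]=9 C[2]=5 → dur=9, Σ=25 | A=compute:t2 B=load:t3 [load-bound]
step 4: L[4]=9 C[3]=7 → dur=9, Σ=34 | A=load:t4 B=compute:t3 [load-bound]
step 5: L[5]=2 C[4]=2 → dur=2, Σ=36 | A=compute:t4 B=load:t5 [tied]
step 6: C[5]=2 → dur=2, Σ=38 | A=idle B=compute:t5 [compute-only]

end_cycle[6] = 38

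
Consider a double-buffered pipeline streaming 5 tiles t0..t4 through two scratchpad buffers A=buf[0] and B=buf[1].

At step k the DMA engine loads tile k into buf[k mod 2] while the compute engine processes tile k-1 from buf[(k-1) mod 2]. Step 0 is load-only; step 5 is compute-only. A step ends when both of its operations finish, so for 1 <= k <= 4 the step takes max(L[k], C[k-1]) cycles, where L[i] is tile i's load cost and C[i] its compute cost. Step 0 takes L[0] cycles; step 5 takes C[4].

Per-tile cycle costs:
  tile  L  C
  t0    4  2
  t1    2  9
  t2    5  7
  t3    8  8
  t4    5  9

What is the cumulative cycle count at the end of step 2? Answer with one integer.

end_cycle[2] = 15

  0. 4=4c; end=4; A:t0 B:-
  1. max(2,2)=2c; end=6; A:t0 B:t1
  2. max(5,9)=9c; end=15; A:t2 B:t1
  3. max(8,7)=8c; end=23; A:t2 B:t3
  4. max(5,8)=8c; end=31; A:t4 B:t3
  5. 9=9c; end=40; A:t4 B:t3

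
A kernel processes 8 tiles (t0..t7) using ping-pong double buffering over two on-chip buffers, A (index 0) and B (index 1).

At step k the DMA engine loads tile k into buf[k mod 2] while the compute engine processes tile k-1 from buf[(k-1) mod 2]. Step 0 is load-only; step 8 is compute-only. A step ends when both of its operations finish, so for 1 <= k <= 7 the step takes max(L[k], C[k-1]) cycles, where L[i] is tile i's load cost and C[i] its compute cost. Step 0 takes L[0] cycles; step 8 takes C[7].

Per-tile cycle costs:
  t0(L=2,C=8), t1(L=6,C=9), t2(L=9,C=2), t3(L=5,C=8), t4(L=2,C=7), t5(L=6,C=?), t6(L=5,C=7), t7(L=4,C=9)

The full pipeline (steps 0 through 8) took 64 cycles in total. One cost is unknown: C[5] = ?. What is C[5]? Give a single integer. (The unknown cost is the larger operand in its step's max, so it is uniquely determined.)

C[5] = 9

step 0 | dur = L[0]=2 = 2
step 1 | dur = max(L[1]=6, C[0]=8) = 8
step 2 | dur = max(L[2]=9, C[1]=9) = 9
step 3 | dur = max(L[3]=5, C[2]=2) = 5
step 4 | dur = max(L[4]=2, C[3]=8) = 8
step 5 | dur = max(L[5]=6, C[4]=7) = 7
step 6 | dur = max(L[6]=5, C[5]=?) = C[5]  (unknown; binding)
step 7 | dur = max(L[7]=4, C[6]=7) = 7
step 8 | dur = C[7]=9 = 9
sum of known step durations = 55
dur[6] = total - known = 64 - 55 = 9
C[5] is the binding max in step 6, so C[5] = dur[6] = 9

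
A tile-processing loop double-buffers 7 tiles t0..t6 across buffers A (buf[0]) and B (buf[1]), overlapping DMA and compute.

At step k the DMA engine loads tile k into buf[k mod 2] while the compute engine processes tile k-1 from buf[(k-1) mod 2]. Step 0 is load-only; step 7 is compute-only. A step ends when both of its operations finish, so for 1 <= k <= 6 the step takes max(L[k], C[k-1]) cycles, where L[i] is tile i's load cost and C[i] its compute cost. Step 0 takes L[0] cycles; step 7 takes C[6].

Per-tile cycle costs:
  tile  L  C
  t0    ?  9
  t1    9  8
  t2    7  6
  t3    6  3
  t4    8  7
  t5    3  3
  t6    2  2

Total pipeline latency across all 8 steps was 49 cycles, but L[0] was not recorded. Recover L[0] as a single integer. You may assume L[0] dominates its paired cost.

step 0 = dur = L[0]=? = L[0]  (unknown; binding)
step 1 = dur = max(L[1]=9, C[0]=9) = 9
step 2 = dur = max(L[2]=7, C[1]=8) = 8
step 3 = dur = max(L[3]=6, C[2]=6) = 6
step 4 = dur = max(L[4]=8, C[3]=3) = 8
step 5 = dur = max(L[5]=3, C[4]=7) = 7
step 6 = dur = max(L[6]=2, C[5]=3) = 3
step 7 = dur = C[6]=2 = 2
sum of known step durations = 43
dur[0] = total - known = 49 - 43 = 6
L[0] is the binding max in step 0, so L[0] = dur[0] = 6

L[0] = 6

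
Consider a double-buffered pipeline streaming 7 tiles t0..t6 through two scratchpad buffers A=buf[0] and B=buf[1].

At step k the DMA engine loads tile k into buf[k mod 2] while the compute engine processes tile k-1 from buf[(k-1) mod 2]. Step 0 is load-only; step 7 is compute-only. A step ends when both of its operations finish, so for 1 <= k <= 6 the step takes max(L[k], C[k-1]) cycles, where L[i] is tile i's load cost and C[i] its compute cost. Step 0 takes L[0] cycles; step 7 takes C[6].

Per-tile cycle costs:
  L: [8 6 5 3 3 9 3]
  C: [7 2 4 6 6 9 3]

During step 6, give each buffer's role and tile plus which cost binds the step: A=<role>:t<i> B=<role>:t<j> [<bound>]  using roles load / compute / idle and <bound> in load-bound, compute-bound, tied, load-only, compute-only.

step 0: L[0]=8 → dur=8, Σ=8 | A=load:t0 B=idle [load-only]
step 1: L[1]=6 C[0]=7 → dur=7, Σ=15 | A=compute:t0 B=load:t1 [compute-bound]
step 2: L[2]=5 C[1]=2 → dur=5, Σ=20 | A=load:t2 B=compute:t1 [load-bound]
step 3: L[3]=3 C[2]=4 → dur=4, Σ=24 | A=compute:t2 B=load:t3 [compute-bound]
step 4: L[4]=3 C[3]=6 → dur=6, Σ=30 | A=load:t4 B=compute:t3 [compute-bound]
step 5: L[5]=9 C[4]=6 → dur=9, Σ=39 | A=compute:t4 B=load:t5 [load-bound]
step 6: L[6]=3 C[5]=9 → dur=9, Σ=48 | A=load:t6 B=compute:t5 [compute-bound]
step 7: C[6]=3 → dur=3, Σ=51 | A=compute:t6 B=idle [compute-only]

step 6: A=load:t6 B=compute:t5 [compute-bound]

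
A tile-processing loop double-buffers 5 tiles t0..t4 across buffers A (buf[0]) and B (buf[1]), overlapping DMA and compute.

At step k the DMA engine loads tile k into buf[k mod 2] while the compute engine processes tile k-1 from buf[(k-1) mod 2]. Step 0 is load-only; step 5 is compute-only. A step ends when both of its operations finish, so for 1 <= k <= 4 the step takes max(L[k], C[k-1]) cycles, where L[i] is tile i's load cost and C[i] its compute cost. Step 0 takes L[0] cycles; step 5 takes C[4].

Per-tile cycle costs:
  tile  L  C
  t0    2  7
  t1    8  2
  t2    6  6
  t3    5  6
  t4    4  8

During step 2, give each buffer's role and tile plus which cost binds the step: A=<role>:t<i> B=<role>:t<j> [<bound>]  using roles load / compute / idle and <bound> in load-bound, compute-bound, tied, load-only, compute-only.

step 0: L[0]=2 → dur=2, Σ=2 | A=load:t0 B=idle [load-only]
step 1: L[1]=8 C[0]=7 → dur=8, Σ=10 | A=compute:t0 B=load:t1 [load-bound]
step 2: L[2]=6 C[1]=2 → dur=6, Σ=16 | A=load:t2 B=compute:t1 [load-bound]
step 3: L[3]=5 C[2]=6 → dur=6, Σ=22 | A=compute:t2 B=load:t3 [compute-bound]
step 4: L[4]=4 C[3]=6 → dur=6, Σ=28 | A=load:t4 B=compute:t3 [compute-bound]
step 5: C[4]=8 → dur=8, Σ=36 | A=compute:t4 B=idle [compute-only]

step 2: A=load:t2 B=compute:t1 [load-bound]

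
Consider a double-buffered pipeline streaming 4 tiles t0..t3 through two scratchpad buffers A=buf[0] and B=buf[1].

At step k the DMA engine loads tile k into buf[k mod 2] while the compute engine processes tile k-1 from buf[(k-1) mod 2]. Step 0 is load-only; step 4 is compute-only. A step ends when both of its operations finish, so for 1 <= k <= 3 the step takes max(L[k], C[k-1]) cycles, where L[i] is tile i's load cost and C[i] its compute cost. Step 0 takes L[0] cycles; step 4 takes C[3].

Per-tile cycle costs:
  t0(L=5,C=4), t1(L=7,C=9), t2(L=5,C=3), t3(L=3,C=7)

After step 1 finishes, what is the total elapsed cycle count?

end_cycle[1] = 12

k=0 load=t0/5c comp=- wait=5 total=5
k=1 load=t1/7c comp=t0/4c wait=7 total=12
k=2 load=t2/5c comp=t1/9c wait=9 total=21
k=3 load=t3/3c comp=t2/3c wait=3 total=24
k=4 load=- comp=t3/7c wait=7 total=31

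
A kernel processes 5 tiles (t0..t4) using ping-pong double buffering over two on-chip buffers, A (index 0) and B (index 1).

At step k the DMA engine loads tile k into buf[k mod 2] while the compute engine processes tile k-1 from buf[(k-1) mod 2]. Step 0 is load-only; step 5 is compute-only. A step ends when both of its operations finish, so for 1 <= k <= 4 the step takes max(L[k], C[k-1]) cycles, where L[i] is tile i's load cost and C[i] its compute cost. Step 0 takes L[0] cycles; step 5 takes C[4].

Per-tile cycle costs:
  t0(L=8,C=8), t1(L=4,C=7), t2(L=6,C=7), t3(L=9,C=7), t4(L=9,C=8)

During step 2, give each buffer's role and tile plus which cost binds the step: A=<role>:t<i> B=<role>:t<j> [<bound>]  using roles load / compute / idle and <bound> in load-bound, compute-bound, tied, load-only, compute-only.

[0] DMA t0→A (8c) ∥ CU idle ⇒ 8c, clock 8
[1] DMA t1→B (4c) ∥ CU A:t0 (8c) ⇒ 8c, clock 16
[2] DMA t2→A (6c) ∥ CU B:t1 (7c) ⇒ 7c, clock 23
[3] DMA t3→B (9c) ∥ CU A:t2 (7c) ⇒ 9c, clock 32
[4] DMA t4→A (9c) ∥ CU B:t3 (7c) ⇒ 9c, clock 41
[5] DMA idle ∥ CU A:t4 (8c) ⇒ 8c, clock 49

step 2: A=load:t2 B=compute:t1 [compute-bound]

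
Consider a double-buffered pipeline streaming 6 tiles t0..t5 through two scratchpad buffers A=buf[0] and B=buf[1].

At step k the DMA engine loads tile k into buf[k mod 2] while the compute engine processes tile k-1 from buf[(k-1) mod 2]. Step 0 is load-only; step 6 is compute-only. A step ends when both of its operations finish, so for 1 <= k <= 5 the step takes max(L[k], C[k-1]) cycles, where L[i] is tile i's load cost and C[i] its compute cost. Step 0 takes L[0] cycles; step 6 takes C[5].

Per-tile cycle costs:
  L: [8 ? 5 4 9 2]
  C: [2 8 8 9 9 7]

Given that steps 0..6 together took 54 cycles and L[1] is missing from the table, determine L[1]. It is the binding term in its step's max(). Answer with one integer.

L[1] = 5

step 0 = dur = L[0]=8 = 8
step 1 = dur = max(L[1]=?, C[0]=2) = L[1]  (unknown; binding)
step 2 = dur = max(L[2]=5, C[1]=8) = 8
step 3 = dur = max(L[3]=4, C[2]=8) = 8
step 4 = dur = max(L[4]=9, C[3]=9) = 9
step 5 = dur = max(L[5]=2, C[4]=9) = 9
step 6 = dur = C[5]=7 = 7
sum of known step durations = 49
dur[1] = total - known = 54 - 49 = 5
L[1] is the binding max in step 1, so L[1] = dur[1] = 5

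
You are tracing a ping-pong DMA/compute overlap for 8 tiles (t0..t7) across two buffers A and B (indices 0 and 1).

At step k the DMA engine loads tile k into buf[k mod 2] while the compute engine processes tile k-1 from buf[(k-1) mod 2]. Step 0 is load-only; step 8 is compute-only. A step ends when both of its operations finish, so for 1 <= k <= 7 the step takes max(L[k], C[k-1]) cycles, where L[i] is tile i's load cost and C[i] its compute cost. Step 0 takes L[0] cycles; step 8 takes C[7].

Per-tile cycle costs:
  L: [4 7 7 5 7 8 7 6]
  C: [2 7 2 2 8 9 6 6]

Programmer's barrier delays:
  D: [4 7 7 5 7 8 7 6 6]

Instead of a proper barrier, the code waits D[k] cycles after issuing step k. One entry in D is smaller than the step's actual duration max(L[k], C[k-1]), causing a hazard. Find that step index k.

hazard at step 6

[0] required=L[0]=4=4 vs D=4 ok
[1] required=max(L[1]=7,C[0]=2)=7 vs D=7 ok
[2] required=max(L[2]=7,C[1]=7)=7 vs D=7 ok
[3] required=max(L[3]=5,C[2]=2)=5 vs D=5 ok
[4] required=max(L[4]=7,C[3]=2)=7 vs D=7 ok
[5] required=max(L[5]=8,C[4]=8)=8 vs D=8 ok
[6] required=max(L[6]=7,C[5]=9)=9 vs D=7 SHORT
[7] required=max(L[7]=6,C[6]=6)=6 vs D=6 ok
[8] required=C[7]=6=6 vs D=6 ok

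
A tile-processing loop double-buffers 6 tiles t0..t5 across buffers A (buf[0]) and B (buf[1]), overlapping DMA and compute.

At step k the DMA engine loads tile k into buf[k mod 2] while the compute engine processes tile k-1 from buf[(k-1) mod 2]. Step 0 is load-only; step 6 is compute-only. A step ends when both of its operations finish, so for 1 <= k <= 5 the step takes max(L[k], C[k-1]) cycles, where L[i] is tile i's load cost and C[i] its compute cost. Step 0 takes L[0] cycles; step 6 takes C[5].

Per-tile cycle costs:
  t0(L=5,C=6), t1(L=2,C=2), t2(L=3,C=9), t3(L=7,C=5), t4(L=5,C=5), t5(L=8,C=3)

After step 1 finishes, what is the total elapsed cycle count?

end_cycle[1] = 11

k=0 load=t0/5c comp=- wait=5 total=5
k=1 load=t1/2c comp=t0/6c wait=6 total=11
k=2 load=t2/3c comp=t1/2c wait=3 total=14
k=3 load=t3/7c comp=t2/9c wait=9 total=23
k=4 load=t4/5c comp=t3/5c wait=5 total=28
k=5 load=t5/8c comp=t4/5c wait=8 total=36
k=6 load=- comp=t5/3c wait=3 total=39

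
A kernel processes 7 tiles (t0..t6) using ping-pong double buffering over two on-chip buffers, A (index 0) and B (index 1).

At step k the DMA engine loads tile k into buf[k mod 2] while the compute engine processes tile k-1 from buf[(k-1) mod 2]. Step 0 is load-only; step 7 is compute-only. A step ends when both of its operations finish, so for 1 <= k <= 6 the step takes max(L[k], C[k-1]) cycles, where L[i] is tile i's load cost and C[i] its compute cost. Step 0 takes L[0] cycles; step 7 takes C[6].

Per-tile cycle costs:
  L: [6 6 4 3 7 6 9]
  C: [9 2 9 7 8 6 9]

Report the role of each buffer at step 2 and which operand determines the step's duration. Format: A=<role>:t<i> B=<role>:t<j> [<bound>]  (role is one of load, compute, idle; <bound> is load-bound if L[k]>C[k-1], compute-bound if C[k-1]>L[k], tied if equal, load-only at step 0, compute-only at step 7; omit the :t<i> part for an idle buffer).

k=0 load=t0/6c comp=- wait=6 total=6
k=1 load=t1/6c comp=t0/9c wait=9 total=15
k=2 load=t2/4c comp=t1/2c wait=4 total=19
k=3 load=t3/3c comp=t2/9c wait=9 total=28
k=4 load=t4/7c comp=t3/7c wait=7 total=35
k=5 load=t5/6c comp=t4/8c wait=8 total=43
k=6 load=t6/9c comp=t5/6c wait=9 total=52
k=7 load=- comp=t6/9c wait=9 total=61

step 2: A=load:t2 B=compute:t1 [load-bound]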